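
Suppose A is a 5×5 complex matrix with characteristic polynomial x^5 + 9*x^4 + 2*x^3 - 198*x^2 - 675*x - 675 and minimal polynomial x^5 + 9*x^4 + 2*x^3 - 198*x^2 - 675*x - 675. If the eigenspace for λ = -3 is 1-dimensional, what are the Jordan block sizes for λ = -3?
Block sizes for λ = -3: [3]

Step 1 — from the characteristic polynomial, algebraic multiplicity of λ = -3 is 3. From dim ker(A − (-3)·I) = 1, there are exactly 1 Jordan blocks for λ = -3.
Step 2 — from the minimal polynomial, the factor (x + 3)^3 tells us the largest block for λ = -3 has size 3.
Step 3 — with total size 3, 1 blocks, and largest block 3, the block sizes (in nonincreasing order) are [3].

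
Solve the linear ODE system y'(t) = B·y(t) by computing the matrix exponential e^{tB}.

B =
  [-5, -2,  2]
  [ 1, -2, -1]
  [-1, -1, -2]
e^{tB} =
  [-2*t*exp(-3*t) + exp(-3*t), -2*t*exp(-3*t), 2*t*exp(-3*t)]
  [t*exp(-3*t), t*exp(-3*t) + exp(-3*t), -t*exp(-3*t)]
  [-t*exp(-3*t), -t*exp(-3*t), t*exp(-3*t) + exp(-3*t)]

Strategy: write B = P · J · P⁻¹ where J is a Jordan canonical form, so e^{tB} = P · e^{tJ} · P⁻¹, and e^{tJ} can be computed block-by-block.

B has Jordan form
J =
  [-3,  1,  0]
  [ 0, -3,  0]
  [ 0,  0, -3]
(up to reordering of blocks).

Per-block formulas:
  For a 1×1 block at λ = -3: exp(t · [-3]) = [e^(-3t)].
  For a 2×2 Jordan block J_2(-3): exp(t · J_2(-3)) = e^(-3t)·(I + t·N), where N is the 2×2 nilpotent shift.

After assembling e^{tJ} and conjugating by P, we get:

e^{tB} =
  [-2*t*exp(-3*t) + exp(-3*t), -2*t*exp(-3*t), 2*t*exp(-3*t)]
  [t*exp(-3*t), t*exp(-3*t) + exp(-3*t), -t*exp(-3*t)]
  [-t*exp(-3*t), -t*exp(-3*t), t*exp(-3*t) + exp(-3*t)]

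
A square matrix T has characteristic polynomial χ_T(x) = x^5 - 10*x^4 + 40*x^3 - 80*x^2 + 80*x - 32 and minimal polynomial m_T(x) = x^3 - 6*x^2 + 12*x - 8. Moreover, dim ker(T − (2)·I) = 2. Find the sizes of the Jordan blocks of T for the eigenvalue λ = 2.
Block sizes for λ = 2: [3, 2]

Step 1 — from the characteristic polynomial, algebraic multiplicity of λ = 2 is 5. From dim ker(T − (2)·I) = 2, there are exactly 2 Jordan blocks for λ = 2.
Step 2 — from the minimal polynomial, the factor (x − 2)^3 tells us the largest block for λ = 2 has size 3.
Step 3 — with total size 5, 2 blocks, and largest block 3, the block sizes (in nonincreasing order) are [3, 2].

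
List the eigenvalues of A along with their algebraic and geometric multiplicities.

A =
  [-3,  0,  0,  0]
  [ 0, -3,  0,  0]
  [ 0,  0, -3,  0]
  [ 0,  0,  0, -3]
λ = -3: alg = 4, geom = 4

Step 1 — factor the characteristic polynomial to read off the algebraic multiplicities:
  χ_A(x) = (x + 3)^4

Step 2 — compute geometric multiplicities via the rank-nullity identity g(λ) = n − rank(A − λI):
  rank(A − (-3)·I) = 0, so dim ker(A − (-3)·I) = n − 0 = 4

Summary:
  λ = -3: algebraic multiplicity = 4, geometric multiplicity = 4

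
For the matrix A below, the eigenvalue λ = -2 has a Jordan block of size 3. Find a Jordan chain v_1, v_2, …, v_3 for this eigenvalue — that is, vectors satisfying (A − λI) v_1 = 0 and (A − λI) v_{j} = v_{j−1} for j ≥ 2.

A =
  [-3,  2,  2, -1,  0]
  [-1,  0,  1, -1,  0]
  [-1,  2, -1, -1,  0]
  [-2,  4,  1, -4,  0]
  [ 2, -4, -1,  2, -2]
A Jordan chain for λ = -2 of length 3:
v_1 = (-1, 0, 0, 1, -1)ᵀ
v_2 = (-1, -1, -1, -2, 2)ᵀ
v_3 = (1, 0, 0, 0, 0)ᵀ

Let N = A − (-2)·I. We want v_3 with N^3 v_3 = 0 but N^2 v_3 ≠ 0; then v_{j-1} := N · v_j for j = 3, …, 2.

Pick v_3 = (1, 0, 0, 0, 0)ᵀ.
Then v_2 = N · v_3 = (-1, -1, -1, -2, 2)ᵀ.
Then v_1 = N · v_2 = (-1, 0, 0, 1, -1)ᵀ.

Sanity check: (A − (-2)·I) v_1 = (0, 0, 0, 0, 0)ᵀ = 0. ✓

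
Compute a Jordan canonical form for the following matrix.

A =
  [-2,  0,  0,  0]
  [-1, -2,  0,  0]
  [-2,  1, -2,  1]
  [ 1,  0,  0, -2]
J_2(-2) ⊕ J_2(-2)

The characteristic polynomial is
  det(x·I − A) = x^4 + 8*x^3 + 24*x^2 + 32*x + 16 = (x + 2)^4

Eigenvalues and multiplicities (the geometric multiplicity of λ is n − rank(A − λI), which equals the number of Jordan blocks for λ):
  λ = -2: algebraic multiplicity = 4, geometric multiplicity = 2

Determining the block sizes for each eigenvalue:
  λ = -2: with am = 4 and gm = 2, the partition is not yet determined (e.g. several partitions of 4 into 2 parts exist). Let N = A − (-2)·I. Computing rank(N^1) = 2, rank(N^2) = 0; the number of blocks of size ≥ j is rank(N^{j−1}) − rank(N^j), giving [2, 2]. So we have 2 block(s) of size 2 → block sizes [2, 2]

Assembling the blocks gives a Jordan form
J =
  [-2,  1,  0,  0]
  [ 0, -2,  0,  0]
  [ 0,  0, -2,  1]
  [ 0,  0,  0, -2]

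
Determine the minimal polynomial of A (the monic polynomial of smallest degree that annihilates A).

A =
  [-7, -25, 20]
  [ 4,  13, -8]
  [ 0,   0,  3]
x^2 - 6*x + 9

The characteristic polynomial is χ_A(x) = (x - 3)^3, so the eigenvalues are known. The minimal polynomial is
  m_A(x) = Π_λ (x − λ)^{k_λ}
where k_λ is the size of the *largest* Jordan block for λ (equivalently, the smallest k with (A − λI)^k v = 0 for every generalised eigenvector v of λ).

  λ = 3: largest Jordan block has size 2, contributing (x − 3)^2

So m_A(x) = (x - 3)^2 = x^2 - 6*x + 9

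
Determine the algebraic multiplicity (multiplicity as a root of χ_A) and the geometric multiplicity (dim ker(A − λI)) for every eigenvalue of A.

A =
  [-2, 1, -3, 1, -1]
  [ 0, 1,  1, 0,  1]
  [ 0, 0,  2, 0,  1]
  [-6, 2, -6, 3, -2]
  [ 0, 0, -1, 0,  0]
λ = 0: alg = 1, geom = 1; λ = 1: alg = 4, geom = 3

Step 1 — factor the characteristic polynomial to read off the algebraic multiplicities:
  χ_A(x) = x*(x - 1)^4

Step 2 — compute geometric multiplicities via the rank-nullity identity g(λ) = n − rank(A − λI):
  rank(A − (0)·I) = 4, so dim ker(A − (0)·I) = n − 4 = 1
  rank(A − (1)·I) = 2, so dim ker(A − (1)·I) = n − 2 = 3

Summary:
  λ = 0: algebraic multiplicity = 1, geometric multiplicity = 1
  λ = 1: algebraic multiplicity = 4, geometric multiplicity = 3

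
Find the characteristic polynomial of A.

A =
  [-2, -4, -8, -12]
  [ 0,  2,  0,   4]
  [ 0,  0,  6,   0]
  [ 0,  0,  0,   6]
x^4 - 12*x^3 + 32*x^2 + 48*x - 144

Expanding det(x·I − A) (e.g. by cofactor expansion or by noting that A is similar to its Jordan form J, which has the same characteristic polynomial as A) gives
  χ_A(x) = x^4 - 12*x^3 + 32*x^2 + 48*x - 144
which factors as (x - 6)^2*(x - 2)*(x + 2). The eigenvalues (with algebraic multiplicities) are λ = -2 with multiplicity 1, λ = 2 with multiplicity 1, λ = 6 with multiplicity 2.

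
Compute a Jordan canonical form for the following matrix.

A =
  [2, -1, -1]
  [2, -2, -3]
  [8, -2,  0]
J_3(0)

The characteristic polynomial is
  det(x·I − A) = x^3

Eigenvalues and multiplicities (the geometric multiplicity of λ is n − rank(A − λI), which equals the number of Jordan blocks for λ):
  λ = 0: algebraic multiplicity = 3, geometric multiplicity = 1

Determining the block sizes for each eigenvalue:
  λ = 0: one block (gm = 1), so the single block has size am = 3 → block sizes [3]

Assembling the blocks gives a Jordan form
J =
  [0, 1, 0]
  [0, 0, 1]
  [0, 0, 0]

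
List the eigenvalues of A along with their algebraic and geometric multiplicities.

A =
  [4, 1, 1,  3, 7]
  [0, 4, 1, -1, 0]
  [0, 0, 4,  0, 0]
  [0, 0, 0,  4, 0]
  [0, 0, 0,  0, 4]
λ = 4: alg = 5, geom = 3

Step 1 — factor the characteristic polynomial to read off the algebraic multiplicities:
  χ_A(x) = (x - 4)^5

Step 2 — compute geometric multiplicities via the rank-nullity identity g(λ) = n − rank(A − λI):
  rank(A − (4)·I) = 2, so dim ker(A − (4)·I) = n − 2 = 3

Summary:
  λ = 4: algebraic multiplicity = 5, geometric multiplicity = 3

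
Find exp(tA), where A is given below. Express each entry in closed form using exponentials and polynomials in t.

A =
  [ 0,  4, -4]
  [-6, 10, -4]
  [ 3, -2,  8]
e^{tA} =
  [-6*t*exp(6*t) + exp(6*t), 4*t*exp(6*t), -4*t*exp(6*t)]
  [-6*t*exp(6*t), 4*t*exp(6*t) + exp(6*t), -4*t*exp(6*t)]
  [3*t*exp(6*t), -2*t*exp(6*t), 2*t*exp(6*t) + exp(6*t)]

Strategy: write A = P · J · P⁻¹ where J is a Jordan canonical form, so e^{tA} = P · e^{tJ} · P⁻¹, and e^{tJ} can be computed block-by-block.

A has Jordan form
J =
  [6, 1, 0]
  [0, 6, 0]
  [0, 0, 6]
(up to reordering of blocks).

Per-block formulas:
  For a 2×2 Jordan block J_2(6): exp(t · J_2(6)) = e^(6t)·(I + t·N), where N is the 2×2 nilpotent shift.
  For a 1×1 block at λ = 6: exp(t · [6]) = [e^(6t)].

After assembling e^{tJ} and conjugating by P, we get:

e^{tA} =
  [-6*t*exp(6*t) + exp(6*t), 4*t*exp(6*t), -4*t*exp(6*t)]
  [-6*t*exp(6*t), 4*t*exp(6*t) + exp(6*t), -4*t*exp(6*t)]
  [3*t*exp(6*t), -2*t*exp(6*t), 2*t*exp(6*t) + exp(6*t)]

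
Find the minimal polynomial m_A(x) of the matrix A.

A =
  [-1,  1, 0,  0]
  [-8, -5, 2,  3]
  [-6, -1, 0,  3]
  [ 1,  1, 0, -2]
x^3 + 6*x^2 + 12*x + 8

The characteristic polynomial is χ_A(x) = (x + 2)^4, so the eigenvalues are known. The minimal polynomial is
  m_A(x) = Π_λ (x − λ)^{k_λ}
where k_λ is the size of the *largest* Jordan block for λ (equivalently, the smallest k with (A − λI)^k v = 0 for every generalised eigenvector v of λ).

  λ = -2: largest Jordan block has size 3, contributing (x + 2)^3

So m_A(x) = (x + 2)^3 = x^3 + 6*x^2 + 12*x + 8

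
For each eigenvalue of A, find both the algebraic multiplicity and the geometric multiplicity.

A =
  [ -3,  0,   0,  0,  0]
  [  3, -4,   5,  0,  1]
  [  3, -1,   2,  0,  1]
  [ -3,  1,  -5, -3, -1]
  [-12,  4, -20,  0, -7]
λ = -3: alg = 5, geom = 4

Step 1 — factor the characteristic polynomial to read off the algebraic multiplicities:
  χ_A(x) = (x + 3)^5

Step 2 — compute geometric multiplicities via the rank-nullity identity g(λ) = n − rank(A − λI):
  rank(A − (-3)·I) = 1, so dim ker(A − (-3)·I) = n − 1 = 4

Summary:
  λ = -3: algebraic multiplicity = 5, geometric multiplicity = 4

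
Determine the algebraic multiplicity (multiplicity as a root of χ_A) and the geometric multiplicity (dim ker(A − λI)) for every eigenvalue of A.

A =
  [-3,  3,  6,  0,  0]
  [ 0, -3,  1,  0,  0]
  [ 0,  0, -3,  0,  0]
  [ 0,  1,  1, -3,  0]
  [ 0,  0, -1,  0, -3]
λ = -3: alg = 5, geom = 3

Step 1 — factor the characteristic polynomial to read off the algebraic multiplicities:
  χ_A(x) = (x + 3)^5

Step 2 — compute geometric multiplicities via the rank-nullity identity g(λ) = n − rank(A − λI):
  rank(A − (-3)·I) = 2, so dim ker(A − (-3)·I) = n − 2 = 3

Summary:
  λ = -3: algebraic multiplicity = 5, geometric multiplicity = 3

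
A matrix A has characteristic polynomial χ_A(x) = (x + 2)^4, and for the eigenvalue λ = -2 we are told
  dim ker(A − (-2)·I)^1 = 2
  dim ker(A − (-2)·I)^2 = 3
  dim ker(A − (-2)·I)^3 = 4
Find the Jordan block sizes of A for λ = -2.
Block sizes for λ = -2: [3, 1]

From the dimensions of kernels of powers, the number of Jordan blocks of size at least j is d_j − d_{j−1} where d_j = dim ker(N^j) (with d_0 = 0). Computing the differences gives [2, 1, 1].
The number of blocks of size exactly k is (#blocks of size ≥ k) − (#blocks of size ≥ k + 1), so the partition is: 1 block(s) of size 1, 1 block(s) of size 3.
In nonincreasing order the block sizes are [3, 1].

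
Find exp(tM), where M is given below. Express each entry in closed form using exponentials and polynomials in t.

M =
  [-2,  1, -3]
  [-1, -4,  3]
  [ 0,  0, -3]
e^{tM} =
  [t*exp(-3*t) + exp(-3*t), t*exp(-3*t), -3*t*exp(-3*t)]
  [-t*exp(-3*t), -t*exp(-3*t) + exp(-3*t), 3*t*exp(-3*t)]
  [0, 0, exp(-3*t)]

Strategy: write M = P · J · P⁻¹ where J is a Jordan canonical form, so e^{tM} = P · e^{tJ} · P⁻¹, and e^{tJ} can be computed block-by-block.

M has Jordan form
J =
  [-3,  1,  0]
  [ 0, -3,  0]
  [ 0,  0, -3]
(up to reordering of blocks).

Per-block formulas:
  For a 2×2 Jordan block J_2(-3): exp(t · J_2(-3)) = e^(-3t)·(I + t·N), where N is the 2×2 nilpotent shift.
  For a 1×1 block at λ = -3: exp(t · [-3]) = [e^(-3t)].

After assembling e^{tJ} and conjugating by P, we get:

e^{tM} =
  [t*exp(-3*t) + exp(-3*t), t*exp(-3*t), -3*t*exp(-3*t)]
  [-t*exp(-3*t), -t*exp(-3*t) + exp(-3*t), 3*t*exp(-3*t)]
  [0, 0, exp(-3*t)]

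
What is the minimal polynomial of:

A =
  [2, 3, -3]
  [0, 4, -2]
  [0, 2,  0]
x^2 - 4*x + 4

The characteristic polynomial is χ_A(x) = (x - 2)^3, so the eigenvalues are known. The minimal polynomial is
  m_A(x) = Π_λ (x − λ)^{k_λ}
where k_λ is the size of the *largest* Jordan block for λ (equivalently, the smallest k with (A − λI)^k v = 0 for every generalised eigenvector v of λ).

  λ = 2: largest Jordan block has size 2, contributing (x − 2)^2

So m_A(x) = (x - 2)^2 = x^2 - 4*x + 4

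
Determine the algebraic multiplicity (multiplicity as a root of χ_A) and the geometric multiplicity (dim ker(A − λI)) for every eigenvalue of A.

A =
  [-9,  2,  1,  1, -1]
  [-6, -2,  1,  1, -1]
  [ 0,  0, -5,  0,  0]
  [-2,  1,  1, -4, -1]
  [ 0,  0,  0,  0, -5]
λ = -5: alg = 5, geom = 3

Step 1 — factor the characteristic polynomial to read off the algebraic multiplicities:
  χ_A(x) = (x + 5)^5

Step 2 — compute geometric multiplicities via the rank-nullity identity g(λ) = n − rank(A − λI):
  rank(A − (-5)·I) = 2, so dim ker(A − (-5)·I) = n − 2 = 3

Summary:
  λ = -5: algebraic multiplicity = 5, geometric multiplicity = 3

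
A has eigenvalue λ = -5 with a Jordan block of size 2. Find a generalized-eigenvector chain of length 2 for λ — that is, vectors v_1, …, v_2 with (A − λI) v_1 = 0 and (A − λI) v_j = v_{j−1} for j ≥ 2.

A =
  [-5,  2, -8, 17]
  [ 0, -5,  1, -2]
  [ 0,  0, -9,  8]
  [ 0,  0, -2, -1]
A Jordan chain for λ = -5 of length 2:
v_1 = (2, 0, 0, 0)ᵀ
v_2 = (0, 1, 0, 0)ᵀ

Let N = A − (-5)·I. We want v_2 with N^2 v_2 = 0 but N^1 v_2 ≠ 0; then v_{j-1} := N · v_j for j = 2, …, 2.

Pick v_2 = (0, 1, 0, 0)ᵀ.
Then v_1 = N · v_2 = (2, 0, 0, 0)ᵀ.

Sanity check: (A − (-5)·I) v_1 = (0, 0, 0, 0)ᵀ = 0. ✓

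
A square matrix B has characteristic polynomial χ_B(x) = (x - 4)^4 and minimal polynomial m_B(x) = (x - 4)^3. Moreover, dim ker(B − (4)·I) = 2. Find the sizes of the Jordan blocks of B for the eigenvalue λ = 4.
Block sizes for λ = 4: [3, 1]

Step 1 — from the characteristic polynomial, algebraic multiplicity of λ = 4 is 4. From dim ker(B − (4)·I) = 2, there are exactly 2 Jordan blocks for λ = 4.
Step 2 — from the minimal polynomial, the factor (x − 4)^3 tells us the largest block for λ = 4 has size 3.
Step 3 — with total size 4, 2 blocks, and largest block 3, the block sizes (in nonincreasing order) are [3, 1].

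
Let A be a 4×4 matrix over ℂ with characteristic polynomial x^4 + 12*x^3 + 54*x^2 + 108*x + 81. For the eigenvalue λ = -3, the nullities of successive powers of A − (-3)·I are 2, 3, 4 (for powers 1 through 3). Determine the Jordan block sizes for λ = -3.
Block sizes for λ = -3: [3, 1]

From the dimensions of kernels of powers, the number of Jordan blocks of size at least j is d_j − d_{j−1} where d_j = dim ker(N^j) (with d_0 = 0). Computing the differences gives [2, 1, 1].
The number of blocks of size exactly k is (#blocks of size ≥ k) − (#blocks of size ≥ k + 1), so the partition is: 1 block(s) of size 1, 1 block(s) of size 3.
In nonincreasing order the block sizes are [3, 1].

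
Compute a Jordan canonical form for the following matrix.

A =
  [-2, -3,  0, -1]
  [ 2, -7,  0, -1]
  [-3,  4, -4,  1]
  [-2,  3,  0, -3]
J_2(-4) ⊕ J_2(-4)

The characteristic polynomial is
  det(x·I − A) = x^4 + 16*x^3 + 96*x^2 + 256*x + 256 = (x + 4)^4

Eigenvalues and multiplicities (the geometric multiplicity of λ is n − rank(A − λI), which equals the number of Jordan blocks for λ):
  λ = -4: algebraic multiplicity = 4, geometric multiplicity = 2

Determining the block sizes for each eigenvalue:
  λ = -4: with am = 4 and gm = 2, the partition is not yet determined (e.g. several partitions of 4 into 2 parts exist). Let N = A − (-4)·I. Computing rank(N^1) = 2, rank(N^2) = 0; the number of blocks of size ≥ j is rank(N^{j−1}) − rank(N^j), giving [2, 2]. So we have 2 block(s) of size 2 → block sizes [2, 2]

Assembling the blocks gives a Jordan form
J =
  [-4,  1,  0,  0]
  [ 0, -4,  0,  0]
  [ 0,  0, -4,  1]
  [ 0,  0,  0, -4]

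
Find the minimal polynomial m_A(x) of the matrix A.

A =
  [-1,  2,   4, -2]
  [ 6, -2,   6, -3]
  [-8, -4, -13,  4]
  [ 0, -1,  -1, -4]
x^3 + 15*x^2 + 75*x + 125

The characteristic polynomial is χ_A(x) = (x + 5)^4, so the eigenvalues are known. The minimal polynomial is
  m_A(x) = Π_λ (x − λ)^{k_λ}
where k_λ is the size of the *largest* Jordan block for λ (equivalently, the smallest k with (A − λI)^k v = 0 for every generalised eigenvector v of λ).

  λ = -5: largest Jordan block has size 3, contributing (x + 5)^3

So m_A(x) = (x + 5)^3 = x^3 + 15*x^2 + 75*x + 125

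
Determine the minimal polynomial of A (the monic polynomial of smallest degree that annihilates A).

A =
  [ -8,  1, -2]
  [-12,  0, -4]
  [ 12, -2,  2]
x^2 + 4*x + 4

The characteristic polynomial is χ_A(x) = (x + 2)^3, so the eigenvalues are known. The minimal polynomial is
  m_A(x) = Π_λ (x − λ)^{k_λ}
where k_λ is the size of the *largest* Jordan block for λ (equivalently, the smallest k with (A − λI)^k v = 0 for every generalised eigenvector v of λ).

  λ = -2: largest Jordan block has size 2, contributing (x + 2)^2

So m_A(x) = (x + 2)^2 = x^2 + 4*x + 4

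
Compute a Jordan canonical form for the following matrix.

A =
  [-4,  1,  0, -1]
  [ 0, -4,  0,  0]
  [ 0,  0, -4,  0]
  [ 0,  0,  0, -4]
J_2(-4) ⊕ J_1(-4) ⊕ J_1(-4)

The characteristic polynomial is
  det(x·I − A) = x^4 + 16*x^3 + 96*x^2 + 256*x + 256 = (x + 4)^4

Eigenvalues and multiplicities (the geometric multiplicity of λ is n − rank(A − λI), which equals the number of Jordan blocks for λ):
  λ = -4: algebraic multiplicity = 4, geometric multiplicity = 3

Determining the block sizes for each eigenvalue:
  λ = -4: 3 blocks summing to 4 forces exactly one block of size 2 and the rest size 1 → block sizes [2, 1, 1]

Assembling the blocks gives a Jordan form
J =
  [-4,  1,  0,  0]
  [ 0, -4,  0,  0]
  [ 0,  0, -4,  0]
  [ 0,  0,  0, -4]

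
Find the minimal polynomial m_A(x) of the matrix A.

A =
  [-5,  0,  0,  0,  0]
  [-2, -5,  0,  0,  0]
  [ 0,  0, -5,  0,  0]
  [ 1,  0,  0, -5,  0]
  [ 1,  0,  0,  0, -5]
x^2 + 10*x + 25

The characteristic polynomial is χ_A(x) = (x + 5)^5, so the eigenvalues are known. The minimal polynomial is
  m_A(x) = Π_λ (x − λ)^{k_λ}
where k_λ is the size of the *largest* Jordan block for λ (equivalently, the smallest k with (A − λI)^k v = 0 for every generalised eigenvector v of λ).

  λ = -5: largest Jordan block has size 2, contributing (x + 5)^2

So m_A(x) = (x + 5)^2 = x^2 + 10*x + 25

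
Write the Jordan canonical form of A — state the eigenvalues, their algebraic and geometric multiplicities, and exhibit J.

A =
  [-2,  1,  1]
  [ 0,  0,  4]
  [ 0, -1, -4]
J_3(-2)

The characteristic polynomial is
  det(x·I − A) = x^3 + 6*x^2 + 12*x + 8 = (x + 2)^3

Eigenvalues and multiplicities (the geometric multiplicity of λ is n − rank(A − λI), which equals the number of Jordan blocks for λ):
  λ = -2: algebraic multiplicity = 3, geometric multiplicity = 1

Determining the block sizes for each eigenvalue:
  λ = -2: one block (gm = 1), so the single block has size am = 3 → block sizes [3]

Assembling the blocks gives a Jordan form
J =
  [-2,  1,  0]
  [ 0, -2,  1]
  [ 0,  0, -2]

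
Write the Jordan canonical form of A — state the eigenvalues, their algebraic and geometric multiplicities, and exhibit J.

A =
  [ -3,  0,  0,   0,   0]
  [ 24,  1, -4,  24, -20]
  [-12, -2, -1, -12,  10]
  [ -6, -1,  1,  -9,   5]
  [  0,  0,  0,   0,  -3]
J_2(-3) ⊕ J_1(-3) ⊕ J_1(-3) ⊕ J_1(-3)

The characteristic polynomial is
  det(x·I − A) = x^5 + 15*x^4 + 90*x^3 + 270*x^2 + 405*x + 243 = (x + 3)^5

Eigenvalues and multiplicities (the geometric multiplicity of λ is n − rank(A − λI), which equals the number of Jordan blocks for λ):
  λ = -3: algebraic multiplicity = 5, geometric multiplicity = 4

Determining the block sizes for each eigenvalue:
  λ = -3: 4 blocks summing to 5 forces exactly one block of size 2 and the rest size 1 → block sizes [2, 1, 1, 1]

Assembling the blocks gives a Jordan form
J =
  [-3,  1,  0,  0,  0]
  [ 0, -3,  0,  0,  0]
  [ 0,  0, -3,  0,  0]
  [ 0,  0,  0, -3,  0]
  [ 0,  0,  0,  0, -3]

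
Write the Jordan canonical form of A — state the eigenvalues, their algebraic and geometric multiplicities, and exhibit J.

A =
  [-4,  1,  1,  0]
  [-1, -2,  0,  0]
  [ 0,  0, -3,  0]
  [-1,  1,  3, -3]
J_3(-3) ⊕ J_1(-3)

The characteristic polynomial is
  det(x·I − A) = x^4 + 12*x^3 + 54*x^2 + 108*x + 81 = (x + 3)^4

Eigenvalues and multiplicities (the geometric multiplicity of λ is n − rank(A − λI), which equals the number of Jordan blocks for λ):
  λ = -3: algebraic multiplicity = 4, geometric multiplicity = 2

Determining the block sizes for each eigenvalue:
  λ = -3: with am = 4 and gm = 2, the partition is not yet determined (e.g. several partitions of 4 into 2 parts exist). Let N = A − (-3)·I. Computing rank(N^1) = 2, rank(N^2) = 1, rank(N^3) = 0; the number of blocks of size ≥ j is rank(N^{j−1}) − rank(N^j), giving [2, 1, 1]. So we have 1 block(s) of size 3, 1 block(s) of size 1 → block sizes [3, 1]

Assembling the blocks gives a Jordan form
J =
  [-3,  1,  0,  0]
  [ 0, -3,  1,  0]
  [ 0,  0, -3,  0]
  [ 0,  0,  0, -3]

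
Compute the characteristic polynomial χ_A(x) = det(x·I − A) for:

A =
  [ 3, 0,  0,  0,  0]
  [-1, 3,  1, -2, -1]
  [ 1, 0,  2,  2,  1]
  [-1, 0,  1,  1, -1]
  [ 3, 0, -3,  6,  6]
x^5 - 15*x^4 + 90*x^3 - 270*x^2 + 405*x - 243

Expanding det(x·I − A) (e.g. by cofactor expansion or by noting that A is similar to its Jordan form J, which has the same characteristic polynomial as A) gives
  χ_A(x) = x^5 - 15*x^4 + 90*x^3 - 270*x^2 + 405*x - 243
which factors as (x - 3)^5. The eigenvalues (with algebraic multiplicities) are λ = 3 with multiplicity 5.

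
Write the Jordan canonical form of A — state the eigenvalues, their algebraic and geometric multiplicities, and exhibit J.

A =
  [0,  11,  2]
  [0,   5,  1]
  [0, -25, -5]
J_3(0)

The characteristic polynomial is
  det(x·I − A) = x^3

Eigenvalues and multiplicities (the geometric multiplicity of λ is n − rank(A − λI), which equals the number of Jordan blocks for λ):
  λ = 0: algebraic multiplicity = 3, geometric multiplicity = 1

Determining the block sizes for each eigenvalue:
  λ = 0: one block (gm = 1), so the single block has size am = 3 → block sizes [3]

Assembling the blocks gives a Jordan form
J =
  [0, 1, 0]
  [0, 0, 1]
  [0, 0, 0]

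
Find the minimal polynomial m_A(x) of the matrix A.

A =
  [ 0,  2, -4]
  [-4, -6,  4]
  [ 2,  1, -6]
x^2 + 8*x + 16

The characteristic polynomial is χ_A(x) = (x + 4)^3, so the eigenvalues are known. The minimal polynomial is
  m_A(x) = Π_λ (x − λ)^{k_λ}
where k_λ is the size of the *largest* Jordan block for λ (equivalently, the smallest k with (A − λI)^k v = 0 for every generalised eigenvector v of λ).

  λ = -4: largest Jordan block has size 2, contributing (x + 4)^2

So m_A(x) = (x + 4)^2 = x^2 + 8*x + 16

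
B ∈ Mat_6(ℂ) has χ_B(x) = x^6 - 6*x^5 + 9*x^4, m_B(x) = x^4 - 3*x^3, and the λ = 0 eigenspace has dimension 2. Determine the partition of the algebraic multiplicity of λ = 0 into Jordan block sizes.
Block sizes for λ = 0: [3, 1]

Step 1 — from the characteristic polynomial, algebraic multiplicity of λ = 0 is 4. From dim ker(B − (0)·I) = 2, there are exactly 2 Jordan blocks for λ = 0.
Step 2 — from the minimal polynomial, the factor (x − 0)^3 tells us the largest block for λ = 0 has size 3.
Step 3 — with total size 4, 2 blocks, and largest block 3, the block sizes (in nonincreasing order) are [3, 1].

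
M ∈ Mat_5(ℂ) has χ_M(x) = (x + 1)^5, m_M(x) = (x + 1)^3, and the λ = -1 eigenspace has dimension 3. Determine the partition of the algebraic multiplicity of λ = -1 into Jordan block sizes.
Block sizes for λ = -1: [3, 1, 1]

Step 1 — from the characteristic polynomial, algebraic multiplicity of λ = -1 is 5. From dim ker(M − (-1)·I) = 3, there are exactly 3 Jordan blocks for λ = -1.
Step 2 — from the minimal polynomial, the factor (x + 1)^3 tells us the largest block for λ = -1 has size 3.
Step 3 — with total size 5, 3 blocks, and largest block 3, the block sizes (in nonincreasing order) are [3, 1, 1].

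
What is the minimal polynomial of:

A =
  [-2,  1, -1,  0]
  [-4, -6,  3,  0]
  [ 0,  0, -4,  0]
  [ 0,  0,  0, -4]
x^3 + 12*x^2 + 48*x + 64

The characteristic polynomial is χ_A(x) = (x + 4)^4, so the eigenvalues are known. The minimal polynomial is
  m_A(x) = Π_λ (x − λ)^{k_λ}
where k_λ is the size of the *largest* Jordan block for λ (equivalently, the smallest k with (A − λI)^k v = 0 for every generalised eigenvector v of λ).

  λ = -4: largest Jordan block has size 3, contributing (x + 4)^3

So m_A(x) = (x + 4)^3 = x^3 + 12*x^2 + 48*x + 64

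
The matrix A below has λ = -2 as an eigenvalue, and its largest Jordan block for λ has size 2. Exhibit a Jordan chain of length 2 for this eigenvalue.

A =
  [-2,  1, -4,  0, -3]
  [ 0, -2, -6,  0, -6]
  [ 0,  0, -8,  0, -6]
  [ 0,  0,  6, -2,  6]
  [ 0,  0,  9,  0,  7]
A Jordan chain for λ = -2 of length 2:
v_1 = (1, 0, 0, 0, 0)ᵀ
v_2 = (0, 1, 0, 0, 0)ᵀ

Let N = A − (-2)·I. We want v_2 with N^2 v_2 = 0 but N^1 v_2 ≠ 0; then v_{j-1} := N · v_j for j = 2, …, 2.

Pick v_2 = (0, 1, 0, 0, 0)ᵀ.
Then v_1 = N · v_2 = (1, 0, 0, 0, 0)ᵀ.

Sanity check: (A − (-2)·I) v_1 = (0, 0, 0, 0, 0)ᵀ = 0. ✓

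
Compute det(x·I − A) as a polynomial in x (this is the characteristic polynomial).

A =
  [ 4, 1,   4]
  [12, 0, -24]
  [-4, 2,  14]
x^3 - 18*x^2 + 108*x - 216

Expanding det(x·I − A) (e.g. by cofactor expansion or by noting that A is similar to its Jordan form J, which has the same characteristic polynomial as A) gives
  χ_A(x) = x^3 - 18*x^2 + 108*x - 216
which factors as (x - 6)^3. The eigenvalues (with algebraic multiplicities) are λ = 6 with multiplicity 3.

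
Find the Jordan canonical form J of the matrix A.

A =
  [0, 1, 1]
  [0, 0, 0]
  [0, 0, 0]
J_2(0) ⊕ J_1(0)

The characteristic polynomial is
  det(x·I − A) = x^3

Eigenvalues and multiplicities (the geometric multiplicity of λ is n − rank(A − λI), which equals the number of Jordan blocks for λ):
  λ = 0: algebraic multiplicity = 3, geometric multiplicity = 2

Determining the block sizes for each eigenvalue:
  λ = 0: 2 blocks summing to 3 forces exactly one block of size 2 and the rest size 1 → block sizes [2, 1]

Assembling the blocks gives a Jordan form
J =
  [0, 1, 0]
  [0, 0, 0]
  [0, 0, 0]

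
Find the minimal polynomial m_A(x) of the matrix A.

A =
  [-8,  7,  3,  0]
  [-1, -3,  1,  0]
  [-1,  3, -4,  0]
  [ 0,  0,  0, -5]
x^3 + 15*x^2 + 75*x + 125

The characteristic polynomial is χ_A(x) = (x + 5)^4, so the eigenvalues are known. The minimal polynomial is
  m_A(x) = Π_λ (x − λ)^{k_λ}
where k_λ is the size of the *largest* Jordan block for λ (equivalently, the smallest k with (A − λI)^k v = 0 for every generalised eigenvector v of λ).

  λ = -5: largest Jordan block has size 3, contributing (x + 5)^3

So m_A(x) = (x + 5)^3 = x^3 + 15*x^2 + 75*x + 125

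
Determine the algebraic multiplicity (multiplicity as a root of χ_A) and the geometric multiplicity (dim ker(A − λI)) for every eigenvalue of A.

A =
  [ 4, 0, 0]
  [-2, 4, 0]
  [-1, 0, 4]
λ = 4: alg = 3, geom = 2

Step 1 — factor the characteristic polynomial to read off the algebraic multiplicities:
  χ_A(x) = (x - 4)^3

Step 2 — compute geometric multiplicities via the rank-nullity identity g(λ) = n − rank(A − λI):
  rank(A − (4)·I) = 1, so dim ker(A − (4)·I) = n − 1 = 2

Summary:
  λ = 4: algebraic multiplicity = 3, geometric multiplicity = 2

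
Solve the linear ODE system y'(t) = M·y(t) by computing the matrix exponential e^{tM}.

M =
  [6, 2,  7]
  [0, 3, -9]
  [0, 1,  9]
e^{tM} =
  [exp(6*t), t^2*exp(6*t)/2 + 2*t*exp(6*t), 3*t^2*exp(6*t)/2 + 7*t*exp(6*t)]
  [0, -3*t*exp(6*t) + exp(6*t), -9*t*exp(6*t)]
  [0, t*exp(6*t), 3*t*exp(6*t) + exp(6*t)]

Strategy: write M = P · J · P⁻¹ where J is a Jordan canonical form, so e^{tM} = P · e^{tJ} · P⁻¹, and e^{tJ} can be computed block-by-block.

M has Jordan form
J =
  [6, 1, 0]
  [0, 6, 1]
  [0, 0, 6]
(up to reordering of blocks).

Per-block formulas:
  For a 3×3 Jordan block J_3(6): exp(t · J_3(6)) = e^(6t)·(I + t·N + (t^2/2)·N^2), where N is the 3×3 nilpotent shift.

After assembling e^{tJ} and conjugating by P, we get:

e^{tM} =
  [exp(6*t), t^2*exp(6*t)/2 + 2*t*exp(6*t), 3*t^2*exp(6*t)/2 + 7*t*exp(6*t)]
  [0, -3*t*exp(6*t) + exp(6*t), -9*t*exp(6*t)]
  [0, t*exp(6*t), 3*t*exp(6*t) + exp(6*t)]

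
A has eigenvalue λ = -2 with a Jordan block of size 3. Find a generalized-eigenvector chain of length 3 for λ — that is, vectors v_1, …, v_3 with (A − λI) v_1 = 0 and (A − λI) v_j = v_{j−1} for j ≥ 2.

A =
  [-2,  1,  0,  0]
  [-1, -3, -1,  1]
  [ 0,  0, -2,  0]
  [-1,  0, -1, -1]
A Jordan chain for λ = -2 of length 3:
v_1 = (-1, 0, 0, -1)ᵀ
v_2 = (0, -1, 0, -1)ᵀ
v_3 = (1, 0, 0, 0)ᵀ

Let N = A − (-2)·I. We want v_3 with N^3 v_3 = 0 but N^2 v_3 ≠ 0; then v_{j-1} := N · v_j for j = 3, …, 2.

Pick v_3 = (1, 0, 0, 0)ᵀ.
Then v_2 = N · v_3 = (0, -1, 0, -1)ᵀ.
Then v_1 = N · v_2 = (-1, 0, 0, -1)ᵀ.

Sanity check: (A − (-2)·I) v_1 = (0, 0, 0, 0)ᵀ = 0. ✓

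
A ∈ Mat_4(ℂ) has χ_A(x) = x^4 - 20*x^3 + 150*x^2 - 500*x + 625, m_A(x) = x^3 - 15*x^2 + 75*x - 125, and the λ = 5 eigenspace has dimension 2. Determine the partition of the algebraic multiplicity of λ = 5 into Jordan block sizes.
Block sizes for λ = 5: [3, 1]

Step 1 — from the characteristic polynomial, algebraic multiplicity of λ = 5 is 4. From dim ker(A − (5)·I) = 2, there are exactly 2 Jordan blocks for λ = 5.
Step 2 — from the minimal polynomial, the factor (x − 5)^3 tells us the largest block for λ = 5 has size 3.
Step 3 — with total size 4, 2 blocks, and largest block 3, the block sizes (in nonincreasing order) are [3, 1].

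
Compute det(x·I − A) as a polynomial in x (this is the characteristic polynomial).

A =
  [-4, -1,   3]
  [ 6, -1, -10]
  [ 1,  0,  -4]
x^3 + 9*x^2 + 27*x + 27

Expanding det(x·I − A) (e.g. by cofactor expansion or by noting that A is similar to its Jordan form J, which has the same characteristic polynomial as A) gives
  χ_A(x) = x^3 + 9*x^2 + 27*x + 27
which factors as (x + 3)^3. The eigenvalues (with algebraic multiplicities) are λ = -3 with multiplicity 3.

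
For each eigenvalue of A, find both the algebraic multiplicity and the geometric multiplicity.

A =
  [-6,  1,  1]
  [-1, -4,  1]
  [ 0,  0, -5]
λ = -5: alg = 3, geom = 2

Step 1 — factor the characteristic polynomial to read off the algebraic multiplicities:
  χ_A(x) = (x + 5)^3

Step 2 — compute geometric multiplicities via the rank-nullity identity g(λ) = n − rank(A − λI):
  rank(A − (-5)·I) = 1, so dim ker(A − (-5)·I) = n − 1 = 2

Summary:
  λ = -5: algebraic multiplicity = 3, geometric multiplicity = 2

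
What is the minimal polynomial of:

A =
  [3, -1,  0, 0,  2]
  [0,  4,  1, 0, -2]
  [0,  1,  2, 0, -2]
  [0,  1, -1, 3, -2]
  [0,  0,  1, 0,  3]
x^3 - 9*x^2 + 27*x - 27

The characteristic polynomial is χ_A(x) = (x - 3)^5, so the eigenvalues are known. The minimal polynomial is
  m_A(x) = Π_λ (x − λ)^{k_λ}
where k_λ is the size of the *largest* Jordan block for λ (equivalently, the smallest k with (A − λI)^k v = 0 for every generalised eigenvector v of λ).

  λ = 3: largest Jordan block has size 3, contributing (x − 3)^3

So m_A(x) = (x - 3)^3 = x^3 - 9*x^2 + 27*x - 27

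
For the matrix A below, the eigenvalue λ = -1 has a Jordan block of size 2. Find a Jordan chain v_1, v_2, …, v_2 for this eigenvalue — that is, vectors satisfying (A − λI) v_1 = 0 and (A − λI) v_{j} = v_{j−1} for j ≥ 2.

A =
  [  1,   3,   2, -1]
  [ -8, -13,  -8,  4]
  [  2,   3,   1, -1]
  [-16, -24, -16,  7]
A Jordan chain for λ = -1 of length 2:
v_1 = (2, -8, 2, -16)ᵀ
v_2 = (1, 0, 0, 0)ᵀ

Let N = A − (-1)·I. We want v_2 with N^2 v_2 = 0 but N^1 v_2 ≠ 0; then v_{j-1} := N · v_j for j = 2, …, 2.

Pick v_2 = (1, 0, 0, 0)ᵀ.
Then v_1 = N · v_2 = (2, -8, 2, -16)ᵀ.

Sanity check: (A − (-1)·I) v_1 = (0, 0, 0, 0)ᵀ = 0. ✓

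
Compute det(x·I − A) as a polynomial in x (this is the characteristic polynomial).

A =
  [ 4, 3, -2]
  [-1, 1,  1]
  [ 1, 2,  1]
x^3 - 6*x^2 + 12*x - 8

Expanding det(x·I − A) (e.g. by cofactor expansion or by noting that A is similar to its Jordan form J, which has the same characteristic polynomial as A) gives
  χ_A(x) = x^3 - 6*x^2 + 12*x - 8
which factors as (x - 2)^3. The eigenvalues (with algebraic multiplicities) are λ = 2 with multiplicity 3.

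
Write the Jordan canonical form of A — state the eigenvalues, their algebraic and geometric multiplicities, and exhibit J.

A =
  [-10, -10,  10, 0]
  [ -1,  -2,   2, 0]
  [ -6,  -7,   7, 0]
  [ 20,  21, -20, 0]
J_1(-5) ⊕ J_3(0)

The characteristic polynomial is
  det(x·I − A) = x^4 + 5*x^3 = x^3*(x + 5)

Eigenvalues and multiplicities (the geometric multiplicity of λ is n − rank(A − λI), which equals the number of Jordan blocks for λ):
  λ = -5: algebraic multiplicity = 1, geometric multiplicity = 1
  λ = 0: algebraic multiplicity = 3, geometric multiplicity = 1

Determining the block sizes for each eigenvalue:
  λ = -5: one block (gm = 1), so the single block has size am = 1 → block sizes [1]
  λ = 0: one block (gm = 1), so the single block has size am = 3 → block sizes [3]

Assembling the blocks gives a Jordan form
J =
  [-5, 0, 0, 0]
  [ 0, 0, 1, 0]
  [ 0, 0, 0, 1]
  [ 0, 0, 0, 0]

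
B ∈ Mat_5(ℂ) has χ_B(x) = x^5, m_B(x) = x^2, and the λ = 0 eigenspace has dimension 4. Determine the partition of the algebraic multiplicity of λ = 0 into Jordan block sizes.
Block sizes for λ = 0: [2, 1, 1, 1]

Step 1 — from the characteristic polynomial, algebraic multiplicity of λ = 0 is 5. From dim ker(B − (0)·I) = 4, there are exactly 4 Jordan blocks for λ = 0.
Step 2 — from the minimal polynomial, the factor (x − 0)^2 tells us the largest block for λ = 0 has size 2.
Step 3 — with total size 5, 4 blocks, and largest block 2, the block sizes (in nonincreasing order) are [2, 1, 1, 1].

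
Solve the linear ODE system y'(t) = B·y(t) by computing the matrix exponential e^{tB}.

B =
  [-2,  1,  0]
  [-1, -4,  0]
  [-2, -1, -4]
e^{tB} =
  [t*exp(-3*t) + exp(-3*t), t*exp(-3*t), 0]
  [-t*exp(-3*t), -t*exp(-3*t) + exp(-3*t), 0]
  [-t*exp(-3*t) - exp(-3*t) + exp(-4*t), -t*exp(-3*t), exp(-4*t)]

Strategy: write B = P · J · P⁻¹ where J is a Jordan canonical form, so e^{tB} = P · e^{tJ} · P⁻¹, and e^{tJ} can be computed block-by-block.

B has Jordan form
J =
  [-4,  0,  0]
  [ 0, -3,  1]
  [ 0,  0, -3]
(up to reordering of blocks).

Per-block formulas:
  For a 1×1 block at λ = -4: exp(t · [-4]) = [e^(-4t)].
  For a 2×2 Jordan block J_2(-3): exp(t · J_2(-3)) = e^(-3t)·(I + t·N), where N is the 2×2 nilpotent shift.

After assembling e^{tJ} and conjugating by P, we get:

e^{tB} =
  [t*exp(-3*t) + exp(-3*t), t*exp(-3*t), 0]
  [-t*exp(-3*t), -t*exp(-3*t) + exp(-3*t), 0]
  [-t*exp(-3*t) - exp(-3*t) + exp(-4*t), -t*exp(-3*t), exp(-4*t)]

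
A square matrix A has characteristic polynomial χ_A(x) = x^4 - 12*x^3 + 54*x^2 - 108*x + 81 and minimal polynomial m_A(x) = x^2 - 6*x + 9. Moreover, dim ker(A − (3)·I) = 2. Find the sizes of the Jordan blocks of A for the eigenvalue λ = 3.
Block sizes for λ = 3: [2, 2]

Step 1 — from the characteristic polynomial, algebraic multiplicity of λ = 3 is 4. From dim ker(A − (3)·I) = 2, there are exactly 2 Jordan blocks for λ = 3.
Step 2 — from the minimal polynomial, the factor (x − 3)^2 tells us the largest block for λ = 3 has size 2.
Step 3 — with total size 4, 2 blocks, and largest block 2, the block sizes (in nonincreasing order) are [2, 2].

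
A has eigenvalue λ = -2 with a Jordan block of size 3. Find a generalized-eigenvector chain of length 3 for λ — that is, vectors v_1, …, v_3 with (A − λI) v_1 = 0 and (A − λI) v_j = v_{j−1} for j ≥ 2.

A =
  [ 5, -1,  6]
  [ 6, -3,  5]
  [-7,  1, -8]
A Jordan chain for λ = -2 of length 3:
v_1 = (1, 1, -1)ᵀ
v_2 = (7, 6, -7)ᵀ
v_3 = (1, 0, 0)ᵀ

Let N = A − (-2)·I. We want v_3 with N^3 v_3 = 0 but N^2 v_3 ≠ 0; then v_{j-1} := N · v_j for j = 3, …, 2.

Pick v_3 = (1, 0, 0)ᵀ.
Then v_2 = N · v_3 = (7, 6, -7)ᵀ.
Then v_1 = N · v_2 = (1, 1, -1)ᵀ.

Sanity check: (A − (-2)·I) v_1 = (0, 0, 0)ᵀ = 0. ✓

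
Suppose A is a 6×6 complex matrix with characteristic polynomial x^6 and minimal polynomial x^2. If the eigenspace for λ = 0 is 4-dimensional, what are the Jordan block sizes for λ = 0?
Block sizes for λ = 0: [2, 2, 1, 1]

Step 1 — from the characteristic polynomial, algebraic multiplicity of λ = 0 is 6. From dim ker(A − (0)·I) = 4, there are exactly 4 Jordan blocks for λ = 0.
Step 2 — from the minimal polynomial, the factor (x − 0)^2 tells us the largest block for λ = 0 has size 2.
Step 3 — with total size 6, 4 blocks, and largest block 2, the block sizes (in nonincreasing order) are [2, 2, 1, 1].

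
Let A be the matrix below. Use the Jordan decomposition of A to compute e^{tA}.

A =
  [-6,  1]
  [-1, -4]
e^{tA} =
  [-t*exp(-5*t) + exp(-5*t), t*exp(-5*t)]
  [-t*exp(-5*t), t*exp(-5*t) + exp(-5*t)]

Strategy: write A = P · J · P⁻¹ where J is a Jordan canonical form, so e^{tA} = P · e^{tJ} · P⁻¹, and e^{tJ} can be computed block-by-block.

A has Jordan form
J =
  [-5,  1]
  [ 0, -5]
(up to reordering of blocks).

Per-block formulas:
  For a 2×2 Jordan block J_2(-5): exp(t · J_2(-5)) = e^(-5t)·(I + t·N), where N is the 2×2 nilpotent shift.

After assembling e^{tJ} and conjugating by P, we get:

e^{tA} =
  [-t*exp(-5*t) + exp(-5*t), t*exp(-5*t)]
  [-t*exp(-5*t), t*exp(-5*t) + exp(-5*t)]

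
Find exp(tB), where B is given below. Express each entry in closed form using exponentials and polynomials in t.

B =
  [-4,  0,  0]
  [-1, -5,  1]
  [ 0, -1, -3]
e^{tB} =
  [exp(-4*t), 0, 0]
  [t^2*exp(-4*t)/2 - t*exp(-4*t), -t*exp(-4*t) + exp(-4*t), t*exp(-4*t)]
  [t^2*exp(-4*t)/2, -t*exp(-4*t), t*exp(-4*t) + exp(-4*t)]

Strategy: write B = P · J · P⁻¹ where J is a Jordan canonical form, so e^{tB} = P · e^{tJ} · P⁻¹, and e^{tJ} can be computed block-by-block.

B has Jordan form
J =
  [-4,  1,  0]
  [ 0, -4,  1]
  [ 0,  0, -4]
(up to reordering of blocks).

Per-block formulas:
  For a 3×3 Jordan block J_3(-4): exp(t · J_3(-4)) = e^(-4t)·(I + t·N + (t^2/2)·N^2), where N is the 3×3 nilpotent shift.

After assembling e^{tJ} and conjugating by P, we get:

e^{tB} =
  [exp(-4*t), 0, 0]
  [t^2*exp(-4*t)/2 - t*exp(-4*t), -t*exp(-4*t) + exp(-4*t), t*exp(-4*t)]
  [t^2*exp(-4*t)/2, -t*exp(-4*t), t*exp(-4*t) + exp(-4*t)]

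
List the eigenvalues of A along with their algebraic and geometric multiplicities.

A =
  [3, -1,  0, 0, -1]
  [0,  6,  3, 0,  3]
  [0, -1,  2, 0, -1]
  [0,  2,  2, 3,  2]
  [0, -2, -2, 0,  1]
λ = 3: alg = 5, geom = 3

Step 1 — factor the characteristic polynomial to read off the algebraic multiplicities:
  χ_A(x) = (x - 3)^5

Step 2 — compute geometric multiplicities via the rank-nullity identity g(λ) = n − rank(A − λI):
  rank(A − (3)·I) = 2, so dim ker(A − (3)·I) = n − 2 = 3

Summary:
  λ = 3: algebraic multiplicity = 5, geometric multiplicity = 3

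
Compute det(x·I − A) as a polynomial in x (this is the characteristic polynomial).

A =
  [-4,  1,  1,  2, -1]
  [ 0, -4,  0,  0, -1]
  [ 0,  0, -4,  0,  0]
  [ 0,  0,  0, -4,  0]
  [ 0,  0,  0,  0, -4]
x^5 + 20*x^4 + 160*x^3 + 640*x^2 + 1280*x + 1024

Expanding det(x·I − A) (e.g. by cofactor expansion or by noting that A is similar to its Jordan form J, which has the same characteristic polynomial as A) gives
  χ_A(x) = x^5 + 20*x^4 + 160*x^3 + 640*x^2 + 1280*x + 1024
which factors as (x + 4)^5. The eigenvalues (with algebraic multiplicities) are λ = -4 with multiplicity 5.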